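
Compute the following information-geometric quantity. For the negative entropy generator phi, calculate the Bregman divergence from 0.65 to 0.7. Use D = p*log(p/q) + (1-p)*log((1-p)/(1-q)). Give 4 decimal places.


Bregman divergence with negative entropy generator:
D = p*log(p/q) + (1-p)*log((1-p)/(1-q)).
p = 0.65, q = 0.7.
p*log(p/q) = 0.65*log(0.65/0.7) = -0.04817.
(1-p)*log((1-p)/(1-q)) = 0.35*log(0.35/0.3) = 0.053953.
D = -0.04817 + 0.053953 = 0.0058

0.0058


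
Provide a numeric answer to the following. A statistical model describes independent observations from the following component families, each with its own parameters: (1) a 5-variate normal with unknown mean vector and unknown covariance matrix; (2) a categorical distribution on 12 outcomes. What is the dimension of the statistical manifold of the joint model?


The dimension of a statistical manifold equals the number of free
(independent) real parameters of the model. For a product of independent
blocks the parameter counts add.
- 5-variate normal: 5 (mean) + 5*6/2 = 15 (symmetric covariance) = 20.
- categorical on 12 outcomes (probabilities sum to 1): 12-1 = 11.
Total = 20 + 11 = 31.
Dimension = 31

31


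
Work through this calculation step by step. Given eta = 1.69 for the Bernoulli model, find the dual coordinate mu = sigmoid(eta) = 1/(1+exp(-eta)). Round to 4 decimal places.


Dual coordinate (expectation parameter) for Bernoulli:
mu = 1/(1+exp(-eta)).
eta = 1.69.
exp(-eta) = exp(-1.69) = 0.18452.
mu = 1/(1+0.18452) = 0.8442

0.8442


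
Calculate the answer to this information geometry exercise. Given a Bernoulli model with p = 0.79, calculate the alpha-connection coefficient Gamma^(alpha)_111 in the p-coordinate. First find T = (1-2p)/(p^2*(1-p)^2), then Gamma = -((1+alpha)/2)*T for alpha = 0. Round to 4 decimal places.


Skewness (Amari-Chentsov) tensor: T = (1-2p)/(p^2*(1-p)^2).
p = 0.79, 1-2p = -0.58, p^2 = 0.6241, (1-p)^2 = 0.0441.
T = -0.58/(0.6241 * 0.0441) = -21.07343.
In the p-coordinate, Gamma^(alpha) = Gamma^(0) - (alpha/2)*T with Gamma^(0) = (1/2)*g'(p) = -T/2,
so Gamma^(alpha) = -((1+alpha)/2)*T.
alpha = 0, -(1+alpha)/2 = -0.5.
Gamma = -0.5 * -21.07343 = 10.5367

10.5367


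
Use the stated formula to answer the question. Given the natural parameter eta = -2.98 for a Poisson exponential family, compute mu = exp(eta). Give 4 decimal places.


Expectation parameter for Poisson exponential family:
mu = exp(eta).
eta = -2.98.
mu = exp(-2.98) = 0.0508

0.0508


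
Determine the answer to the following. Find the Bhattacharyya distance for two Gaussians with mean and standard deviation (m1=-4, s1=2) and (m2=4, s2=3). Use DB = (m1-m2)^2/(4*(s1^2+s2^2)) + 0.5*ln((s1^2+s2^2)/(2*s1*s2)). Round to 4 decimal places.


Bhattacharyya distance between two Gaussians:
DB = (m1-m2)^2/(4*(s1^2+s2^2)) + (1/2)*ln((s1^2+s2^2)/(2*s1*s2)).
(m1-m2)^2 = (-8)^2 = 64.
s1^2+s2^2 = 4 + 9 = 13.
term1 = 64/52 = 1.230769.
term2 = 0.5*ln(13/12.0) = 0.040021.
DB = 1.230769 + 0.040021 = 1.2708

1.2708


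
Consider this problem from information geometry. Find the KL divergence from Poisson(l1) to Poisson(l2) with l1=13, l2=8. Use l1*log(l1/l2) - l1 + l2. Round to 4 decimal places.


KL divergence for Poisson:
KL = l1*log(l1/l2) - l1 + l2.
l1 = 13, l2 = 8.
log(13/8) = 0.485508.
l1*log(l1/l2) = 13 * 0.485508 = 6.311602.
KL = 6.311602 - 13 + 8 = 1.3116

1.3116


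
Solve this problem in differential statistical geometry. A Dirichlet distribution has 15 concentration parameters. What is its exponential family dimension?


Exponential family dimension calculation:
Dirichlet with 15 components has 15 natural parameters.

15


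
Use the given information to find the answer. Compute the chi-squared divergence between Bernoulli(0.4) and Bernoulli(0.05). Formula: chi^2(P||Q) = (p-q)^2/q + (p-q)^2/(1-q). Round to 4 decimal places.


Chi-squared divergence between Bernoulli distributions:
chi^2 = (p-q)^2/q + (p-q)^2/(1-q).
p = 0.4, q = 0.05, p-q = 0.35.
(p-q)^2 = 0.1225.
term1 = 0.1225/0.05 = 2.45.
term2 = 0.1225/0.95 = 0.128947.
chi^2 = 2.45 + 0.128947 = 2.5789

2.5789


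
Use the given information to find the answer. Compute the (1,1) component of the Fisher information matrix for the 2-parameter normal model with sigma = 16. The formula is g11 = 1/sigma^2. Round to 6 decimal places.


For the 2-parameter normal family, the Fisher metric has:
  g11 = 1/sigma^2, g22 = 2/sigma^2.
sigma = 16, sigma^2 = 256.
g11 = 0.003906

0.003906


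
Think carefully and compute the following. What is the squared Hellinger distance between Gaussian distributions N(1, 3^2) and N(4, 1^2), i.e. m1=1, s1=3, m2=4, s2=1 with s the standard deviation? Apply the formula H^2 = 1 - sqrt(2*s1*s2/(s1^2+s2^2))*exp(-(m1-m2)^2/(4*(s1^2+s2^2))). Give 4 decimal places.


Squared Hellinger distance for Gaussians:
H^2 = 1 - sqrt(2*s1*s2/(s1^2+s2^2)) * exp(-(m1-m2)^2/(4*(s1^2+s2^2))).
s1^2 = 9, s2^2 = 1, s1^2+s2^2 = 10.
sqrt(2*3*1/(10)) = 0.774597.
(m1-m2)^2 = (-3)^2 = 9.
exp(-9/(4*10)) = exp(-0.225) = 0.798516.
H^2 = 1 - 0.774597*0.798516 = 0.3815

0.3815


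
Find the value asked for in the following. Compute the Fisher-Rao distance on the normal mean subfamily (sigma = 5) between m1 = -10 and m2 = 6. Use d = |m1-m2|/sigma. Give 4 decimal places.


On the fixed-variance normal subfamily, geodesic distance = |m1-m2|/sigma.
|-10 - 6| = 16.
sigma = 5.
d = 16/5 = 3.2000

3.2000


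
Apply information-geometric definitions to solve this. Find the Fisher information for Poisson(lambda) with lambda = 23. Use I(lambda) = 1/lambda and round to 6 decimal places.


Fisher information for Poisson: I(lambda) = 1/lambda.
lambda = 23.
I(lambda) = 1/23 = 0.043478

0.043478


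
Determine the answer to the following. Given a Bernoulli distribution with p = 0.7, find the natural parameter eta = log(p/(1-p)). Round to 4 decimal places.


Natural parameter for Bernoulli: eta = log(p/(1-p)).
p = 0.7, 1-p = 0.3.
p/(1-p) = 2.333333.
eta = log(2.333333) = 0.8473

0.8473


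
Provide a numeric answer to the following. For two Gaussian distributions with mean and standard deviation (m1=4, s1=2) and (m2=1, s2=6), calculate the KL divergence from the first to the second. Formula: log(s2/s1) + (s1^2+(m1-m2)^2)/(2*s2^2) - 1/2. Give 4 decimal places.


KL divergence between normal distributions:
KL = log(s2/s1) + (s1^2 + (m1-m2)^2)/(2*s2^2) - 1/2.
log(6/2) = 1.098612.
(2^2 + (4-1)^2)/(2*6^2) = (4 + 9)/72 = 0.180556.
KL = 1.098612 + 0.180556 - 0.5 = 0.7792

0.7792


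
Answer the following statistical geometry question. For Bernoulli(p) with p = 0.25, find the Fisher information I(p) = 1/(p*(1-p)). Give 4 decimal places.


For Bernoulli(p), Fisher information is I(p) = 1/(p*(1-p)).
p = 0.25, 1-p = 0.75.
p*(1-p) = 0.1875.
I(p) = 1/0.1875 = 5.3333

5.3333


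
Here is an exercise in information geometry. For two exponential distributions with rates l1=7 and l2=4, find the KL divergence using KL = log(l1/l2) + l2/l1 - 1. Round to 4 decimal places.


KL divergence for exponential family:
KL = log(l1/l2) + l2/l1 - 1.
log(7/4) = 0.559616.
4/7 = 0.571429.
KL = 0.559616 + 0.571429 - 1 = 0.1310

0.1310


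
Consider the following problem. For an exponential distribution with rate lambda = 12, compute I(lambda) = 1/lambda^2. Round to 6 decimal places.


Fisher information for exponential: I(lambda) = 1/lambda^2.
lambda = 12, lambda^2 = 144.
I = 1/144 = 0.006944

0.006944


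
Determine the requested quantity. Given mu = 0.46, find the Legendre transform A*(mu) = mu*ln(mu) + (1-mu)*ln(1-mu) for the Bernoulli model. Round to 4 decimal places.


Legendre transform for Bernoulli:
A*(mu) = mu*log(mu) + (1-mu)*log(1-mu).
mu = 0.46, 1-mu = 0.54.
mu*log(mu) = 0.46*log(0.46) = -0.357203.
(1-mu)*log(1-mu) = 0.54*log(0.54) = -0.332741.
A* = -0.357203 + -0.332741 = -0.6899

-0.6899


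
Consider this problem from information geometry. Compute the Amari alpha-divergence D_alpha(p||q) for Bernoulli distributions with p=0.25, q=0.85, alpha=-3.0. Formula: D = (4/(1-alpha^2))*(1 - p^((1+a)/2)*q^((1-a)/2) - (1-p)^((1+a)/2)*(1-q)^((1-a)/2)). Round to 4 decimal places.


Amari alpha-divergence:
D = (4/(1-alpha^2))*(1 - p^((1+a)/2)*q^((1-a)/2) - (1-p)^((1+a)/2)*(1-q)^((1-a)/2)).
alpha = -3.0, p = 0.25, q = 0.85.
e1 = (1+alpha)/2 = -1.0, e2 = (1-alpha)/2 = 2.0.
t1 = p^e1 * q^e2 = 0.25^-1.0 * 0.85^2.0 = 2.89.
t2 = (1-p)^e1 * (1-q)^e2 = 0.75^-1.0 * 0.15^2.0 = 0.03.
4/(1-alpha^2) = -0.5.
D = -0.5*(1 - 2.89 - 0.03) = 0.9600

0.9600


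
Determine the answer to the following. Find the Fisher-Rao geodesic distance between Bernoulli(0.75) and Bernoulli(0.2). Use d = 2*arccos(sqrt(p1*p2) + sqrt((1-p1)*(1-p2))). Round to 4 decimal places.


Geodesic distance on Bernoulli manifold:
d(p1,p2) = 2*arccos(sqrt(p1*p2) + sqrt((1-p1)*(1-p2))).
sqrt(p1*p2) = sqrt(0.75*0.2) = 0.387298.
sqrt((1-p1)*(1-p2)) = sqrt(0.25*0.8) = 0.447214.
arg = 0.387298 + 0.447214 = 0.834512.
d = 2*arccos(0.834512) = 1.1671

1.1671


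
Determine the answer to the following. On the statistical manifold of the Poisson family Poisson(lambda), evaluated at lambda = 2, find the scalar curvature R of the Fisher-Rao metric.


This family has a single free parameter, so its statistical manifold
is 1-dimensional. The Riemann curvature tensor of any 1-dimensional
Riemannian manifold vanishes identically, so R = 0.

0


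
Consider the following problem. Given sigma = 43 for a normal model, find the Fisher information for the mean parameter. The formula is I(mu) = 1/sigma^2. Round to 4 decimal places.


The Fisher information for the mean of a normal distribution is I(mu) = 1/sigma^2.
sigma = 43, so sigma^2 = 1849.
I(mu) = 1/1849 = 0.0005

0.0005


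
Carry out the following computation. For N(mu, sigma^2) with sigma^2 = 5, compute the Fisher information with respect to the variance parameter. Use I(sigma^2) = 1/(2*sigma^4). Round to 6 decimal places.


Fisher information for variance: I(sigma^2) = 1/(2*sigma^4).
sigma^2 = 5, so sigma^4 = 25.
I = 1/(2*25) = 1/50 = 0.020000

0.020000


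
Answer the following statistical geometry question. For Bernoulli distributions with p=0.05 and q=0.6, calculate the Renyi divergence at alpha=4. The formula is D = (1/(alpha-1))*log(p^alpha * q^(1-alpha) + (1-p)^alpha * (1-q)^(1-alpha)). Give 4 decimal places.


Renyi divergence of order alpha between Bernoulli distributions:
D = (1/(alpha-1))*log(p^alpha * q^(1-alpha) + (1-p)^alpha * (1-q)^(1-alpha)).
alpha = 4, p = 0.05, q = 0.6.
p^alpha * q^(1-alpha) = 0.05^4 * 0.6^-3 = 2.9e-05.
(1-p)^alpha * (1-q)^(1-alpha) = 0.95^4 * 0.4^-3 = 12.72666.
sum = 2.9e-05 + 12.72666 = 12.726689.
D = (1/3)*log(12.726689) = 0.8479

0.8479


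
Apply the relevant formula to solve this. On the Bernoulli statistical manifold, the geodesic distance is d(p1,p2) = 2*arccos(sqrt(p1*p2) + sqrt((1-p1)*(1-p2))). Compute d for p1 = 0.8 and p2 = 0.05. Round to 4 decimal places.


Geodesic distance on Bernoulli manifold:
d(p1,p2) = 2*arccos(sqrt(p1*p2) + sqrt((1-p1)*(1-p2))).
sqrt(p1*p2) = sqrt(0.8*0.05) = 0.2.
sqrt((1-p1)*(1-p2)) = sqrt(0.2*0.95) = 0.43589.
arg = 0.2 + 0.43589 = 0.63589.
d = 2*arccos(0.63589) = 1.7633

1.7633


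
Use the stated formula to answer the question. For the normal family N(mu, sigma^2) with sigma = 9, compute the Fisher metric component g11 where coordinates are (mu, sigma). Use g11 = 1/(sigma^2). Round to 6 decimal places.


For the 2-parameter normal family, the Fisher metric has:
  g11 = 1/sigma^2, g22 = 2/sigma^2.
sigma = 9, sigma^2 = 81.
g11 = 0.012346

0.012346


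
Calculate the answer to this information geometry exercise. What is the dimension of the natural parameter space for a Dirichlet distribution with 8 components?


Exponential family dimension calculation:
Dirichlet with 8 components has 8 natural parameters.

8


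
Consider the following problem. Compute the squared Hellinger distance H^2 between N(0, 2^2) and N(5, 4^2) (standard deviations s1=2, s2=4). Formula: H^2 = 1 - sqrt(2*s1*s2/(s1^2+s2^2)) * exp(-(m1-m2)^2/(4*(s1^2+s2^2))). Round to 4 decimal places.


Squared Hellinger distance for Gaussians:
H^2 = 1 - sqrt(2*s1*s2/(s1^2+s2^2)) * exp(-(m1-m2)^2/(4*(s1^2+s2^2))).
s1^2 = 4, s2^2 = 16, s1^2+s2^2 = 20.
sqrt(2*2*4/(20)) = 0.894427.
(m1-m2)^2 = (-5)^2 = 25.
exp(-25/(4*20)) = exp(-0.3125) = 0.731616.
H^2 = 1 - 0.894427*0.731616 = 0.3456

0.3456


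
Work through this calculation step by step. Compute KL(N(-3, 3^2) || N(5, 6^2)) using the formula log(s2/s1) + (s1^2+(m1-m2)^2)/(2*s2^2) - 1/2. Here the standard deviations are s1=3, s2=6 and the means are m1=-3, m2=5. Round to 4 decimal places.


KL divergence between normal distributions:
KL = log(s2/s1) + (s1^2 + (m1-m2)^2)/(2*s2^2) - 1/2.
log(6/3) = 0.693147.
(3^2 + (-3-5)^2)/(2*6^2) = (9 + 64)/72 = 1.013889.
KL = 0.693147 + 1.013889 - 0.5 = 1.2070

1.2070


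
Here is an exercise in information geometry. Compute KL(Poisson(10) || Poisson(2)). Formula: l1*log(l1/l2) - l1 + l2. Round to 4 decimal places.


KL divergence for Poisson:
KL = l1*log(l1/l2) - l1 + l2.
l1 = 10, l2 = 2.
log(10/2) = 1.609438.
l1*log(l1/l2) = 10 * 1.609438 = 16.094379.
KL = 16.094379 - 10 + 2 = 8.0944

8.0944


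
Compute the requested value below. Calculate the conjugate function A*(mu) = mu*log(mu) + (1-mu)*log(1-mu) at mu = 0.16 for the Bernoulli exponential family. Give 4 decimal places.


Legendre transform for Bernoulli:
A*(mu) = mu*log(mu) + (1-mu)*log(1-mu).
mu = 0.16, 1-mu = 0.84.
mu*log(mu) = 0.16*log(0.16) = -0.293213.
(1-mu)*log(1-mu) = 0.84*log(0.84) = -0.146457.
A* = -0.293213 + -0.146457 = -0.4397

-0.4397


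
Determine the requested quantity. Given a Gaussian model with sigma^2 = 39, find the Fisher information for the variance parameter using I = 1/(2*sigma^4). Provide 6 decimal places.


Fisher information for variance: I(sigma^2) = 1/(2*sigma^4).
sigma^2 = 39, so sigma^4 = 1521.
I = 1/(2*1521) = 1/3042 = 0.000329

0.000329


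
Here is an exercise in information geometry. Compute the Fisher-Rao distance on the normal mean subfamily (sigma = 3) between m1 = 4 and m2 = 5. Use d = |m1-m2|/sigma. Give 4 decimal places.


On the fixed-variance normal subfamily, geodesic distance = |m1-m2|/sigma.
|4 - 5| = 1.
sigma = 3.
d = 1/3 = 0.3333

0.3333


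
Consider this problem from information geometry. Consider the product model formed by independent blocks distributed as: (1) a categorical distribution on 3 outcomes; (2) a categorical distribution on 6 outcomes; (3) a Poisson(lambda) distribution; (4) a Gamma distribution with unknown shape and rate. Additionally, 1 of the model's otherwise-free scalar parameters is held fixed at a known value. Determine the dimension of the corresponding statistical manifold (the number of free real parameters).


The dimension of a statistical manifold equals the number of free
(independent) real parameters of the model. For a product of independent
blocks the parameter counts add.
- categorical on 3 outcomes (probabilities sum to 1): 3-1 = 2.
- categorical on 6 outcomes (probabilities sum to 1): 6-1 = 5.
- Poisson (lambda): 1.
- Gamma (shape, rate): 2.
Total = 2 + 5 + 1 + 2 = 10.
1 parameter(s) fixed at known values: 10 - 1 = 9.
Dimension = 9

9


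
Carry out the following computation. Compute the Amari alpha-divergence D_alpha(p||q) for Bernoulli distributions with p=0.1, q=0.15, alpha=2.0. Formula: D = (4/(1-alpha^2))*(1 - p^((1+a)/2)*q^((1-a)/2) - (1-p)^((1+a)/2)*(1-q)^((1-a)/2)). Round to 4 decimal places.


Amari alpha-divergence:
D = (4/(1-alpha^2))*(1 - p^((1+a)/2)*q^((1-a)/2) - (1-p)^((1+a)/2)*(1-q)^((1-a)/2)).
alpha = 2.0, p = 0.1, q = 0.15.
e1 = (1+alpha)/2 = 1.5, e2 = (1-alpha)/2 = -0.5.
t1 = p^e1 * q^e2 = 0.1^1.5 * 0.15^-0.5 = 0.08165.
t2 = (1-p)^e1 * (1-q)^e2 = 0.9^1.5 * 0.85^-0.5 = 0.926092.
4/(1-alpha^2) = -1.333333.
D = -1.333333*(1 - 0.08165 - 0.926092) = 0.0103

0.0103


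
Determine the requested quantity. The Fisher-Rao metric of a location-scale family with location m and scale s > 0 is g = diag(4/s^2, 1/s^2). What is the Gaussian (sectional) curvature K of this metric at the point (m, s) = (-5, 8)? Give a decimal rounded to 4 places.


The metric has the form g = (A dm^2 + B ds^2)/s^2 with A = 4, B = 1.
Substitute u = sqrt(A/B)*m: g = B*(du^2 + ds^2)/s^2, i.e. B times the
Poincare upper half-plane metric, which has constant Gaussian curvature -1.
Scaling a 2D metric by a constant c divides the Gaussian curvature by c,
so K = -1/B = -1/(1) = -1.0000 everywhere (the point (m, s) = (-5, 8) is irrelevant:
the curvature is constant).
The requested Gaussian curvature is K = -1.0000.

-1.0000


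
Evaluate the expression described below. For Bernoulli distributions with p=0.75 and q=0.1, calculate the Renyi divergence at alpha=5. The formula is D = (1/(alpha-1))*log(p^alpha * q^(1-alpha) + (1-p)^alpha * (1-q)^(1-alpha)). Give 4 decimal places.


Renyi divergence of order alpha between Bernoulli distributions:
D = (1/(alpha-1))*log(p^alpha * q^(1-alpha) + (1-p)^alpha * (1-q)^(1-alpha)).
alpha = 5, p = 0.75, q = 0.1.
p^alpha * q^(1-alpha) = 0.75^5 * 0.1^-4 = 2373.046875.
(1-p)^alpha * (1-q)^(1-alpha) = 0.25^5 * 0.9^-4 = 0.001488.
sum = 2373.046875 + 0.001488 = 2373.048363.
D = (1/4)*log(2373.048363) = 1.9430

1.9430


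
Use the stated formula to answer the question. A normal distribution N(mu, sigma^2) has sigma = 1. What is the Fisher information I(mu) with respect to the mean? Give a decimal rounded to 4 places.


The Fisher information for the mean of a normal distribution is I(mu) = 1/sigma^2.
sigma = 1, so sigma^2 = 1.
I(mu) = 1/1 = 1.0000

1.0000


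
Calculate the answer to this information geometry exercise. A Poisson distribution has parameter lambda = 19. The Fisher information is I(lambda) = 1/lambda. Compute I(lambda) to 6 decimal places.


Fisher information for Poisson: I(lambda) = 1/lambda.
lambda = 19.
I(lambda) = 1/19 = 0.052632

0.052632


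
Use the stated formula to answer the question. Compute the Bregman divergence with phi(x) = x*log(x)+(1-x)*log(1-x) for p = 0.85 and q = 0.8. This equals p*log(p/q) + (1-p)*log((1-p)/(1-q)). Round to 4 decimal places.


Bregman divergence with negative entropy generator:
D = p*log(p/q) + (1-p)*log((1-p)/(1-q)).
p = 0.85, q = 0.8.
p*log(p/q) = 0.85*log(0.85/0.8) = 0.051531.
(1-p)*log((1-p)/(1-q)) = 0.15*log(0.15/0.2) = -0.043152.
D = 0.051531 + -0.043152 = 0.0084

0.0084


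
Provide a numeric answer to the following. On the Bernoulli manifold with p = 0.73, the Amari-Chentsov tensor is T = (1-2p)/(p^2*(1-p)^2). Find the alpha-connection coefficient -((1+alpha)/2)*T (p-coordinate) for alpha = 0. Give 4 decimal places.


Skewness (Amari-Chentsov) tensor: T = (1-2p)/(p^2*(1-p)^2).
p = 0.73, 1-2p = -0.46, p^2 = 0.5329, (1-p)^2 = 0.0729.
T = -0.46/(0.5329 * 0.0729) = -11.840896.
In the p-coordinate, Gamma^(alpha) = Gamma^(0) - (alpha/2)*T with Gamma^(0) = (1/2)*g'(p) = -T/2,
so Gamma^(alpha) = -((1+alpha)/2)*T.
alpha = 0, -(1+alpha)/2 = -0.5.
Gamma = -0.5 * -11.840896 = 5.9204

5.9204


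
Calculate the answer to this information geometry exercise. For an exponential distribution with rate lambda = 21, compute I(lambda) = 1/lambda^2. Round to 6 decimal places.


Fisher information for exponential: I(lambda) = 1/lambda^2.
lambda = 21, lambda^2 = 441.
I = 1/441 = 0.002268

0.002268


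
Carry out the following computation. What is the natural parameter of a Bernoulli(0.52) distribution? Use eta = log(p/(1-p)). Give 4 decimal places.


Natural parameter for Bernoulli: eta = log(p/(1-p)).
p = 0.52, 1-p = 0.48.
p/(1-p) = 1.083333.
eta = log(1.083333) = 0.0800

0.0800


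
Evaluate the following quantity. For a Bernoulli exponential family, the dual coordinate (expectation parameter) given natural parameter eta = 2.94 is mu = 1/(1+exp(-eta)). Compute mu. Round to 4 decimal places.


Dual coordinate (expectation parameter) for Bernoulli:
mu = 1/(1+exp(-eta)).
eta = 2.94.
exp(-eta) = exp(-2.94) = 0.052866.
mu = 1/(1+0.052866) = 0.9498

0.9498


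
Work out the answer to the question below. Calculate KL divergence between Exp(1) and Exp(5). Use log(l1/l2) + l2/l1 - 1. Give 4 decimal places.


KL divergence for exponential family:
KL = log(l1/l2) + l2/l1 - 1.
log(1/5) = -1.609438.
5/1 = 5.0.
KL = -1.609438 + 5.0 - 1 = 2.3906

2.3906


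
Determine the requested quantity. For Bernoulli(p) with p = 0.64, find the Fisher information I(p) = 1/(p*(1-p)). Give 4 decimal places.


For Bernoulli(p), Fisher information is I(p) = 1/(p*(1-p)).
p = 0.64, 1-p = 0.36.
p*(1-p) = 0.2304.
I(p) = 1/0.2304 = 4.3403

4.3403


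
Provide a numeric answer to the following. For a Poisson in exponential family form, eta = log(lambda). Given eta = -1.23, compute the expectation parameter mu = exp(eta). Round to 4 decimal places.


Expectation parameter for Poisson exponential family:
mu = exp(eta).
eta = -1.23.
mu = exp(-1.23) = 0.2923

0.2923


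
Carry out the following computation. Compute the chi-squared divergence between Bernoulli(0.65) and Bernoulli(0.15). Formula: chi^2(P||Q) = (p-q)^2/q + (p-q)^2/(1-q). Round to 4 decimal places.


Chi-squared divergence between Bernoulli distributions:
chi^2 = (p-q)^2/q + (p-q)^2/(1-q).
p = 0.65, q = 0.15, p-q = 0.5.
(p-q)^2 = 0.25.
term1 = 0.25/0.15 = 1.666667.
term2 = 0.25/0.85 = 0.294118.
chi^2 = 1.666667 + 0.294118 = 1.9608

1.9608


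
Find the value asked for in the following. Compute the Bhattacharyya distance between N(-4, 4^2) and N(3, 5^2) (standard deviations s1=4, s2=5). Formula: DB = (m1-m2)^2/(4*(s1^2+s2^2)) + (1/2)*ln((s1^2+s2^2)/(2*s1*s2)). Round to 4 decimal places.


Bhattacharyya distance between two Gaussians:
DB = (m1-m2)^2/(4*(s1^2+s2^2)) + (1/2)*ln((s1^2+s2^2)/(2*s1*s2)).
(m1-m2)^2 = (-7)^2 = 49.
s1^2+s2^2 = 16 + 25 = 41.
term1 = 49/164 = 0.29878.
term2 = 0.5*ln(41/40.0) = 0.012346.
DB = 0.29878 + 0.012346 = 0.3111

0.3111


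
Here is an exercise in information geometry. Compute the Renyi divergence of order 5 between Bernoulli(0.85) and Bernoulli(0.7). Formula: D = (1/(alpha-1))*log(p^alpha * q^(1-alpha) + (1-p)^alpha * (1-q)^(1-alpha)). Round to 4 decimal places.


Renyi divergence of order alpha between Bernoulli distributions:
D = (1/(alpha-1))*log(p^alpha * q^(1-alpha) + (1-p)^alpha * (1-q)^(1-alpha)).
alpha = 5, p = 0.85, q = 0.7.
p^alpha * q^(1-alpha) = 0.85^5 * 0.7^-4 = 1.848002.
(1-p)^alpha * (1-q)^(1-alpha) = 0.15^5 * 0.3^-4 = 0.009375.
sum = 1.848002 + 0.009375 = 1.857377.
D = (1/4)*log(1.857377) = 0.1548

0.1548


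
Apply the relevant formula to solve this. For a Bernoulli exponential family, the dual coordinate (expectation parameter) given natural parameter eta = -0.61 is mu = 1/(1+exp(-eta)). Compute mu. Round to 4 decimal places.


Dual coordinate (expectation parameter) for Bernoulli:
mu = 1/(1+exp(-eta)).
eta = -0.61.
exp(-eta) = exp(0.61) = 1.840431.
mu = 1/(1+1.840431) = 0.3521

0.3521


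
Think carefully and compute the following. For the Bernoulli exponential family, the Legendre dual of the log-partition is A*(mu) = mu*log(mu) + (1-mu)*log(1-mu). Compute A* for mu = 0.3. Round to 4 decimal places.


Legendre transform for Bernoulli:
A*(mu) = mu*log(mu) + (1-mu)*log(1-mu).
mu = 0.3, 1-mu = 0.7.
mu*log(mu) = 0.3*log(0.3) = -0.361192.
(1-mu)*log(1-mu) = 0.7*log(0.7) = -0.249672.
A* = -0.361192 + -0.249672 = -0.6109

-0.6109


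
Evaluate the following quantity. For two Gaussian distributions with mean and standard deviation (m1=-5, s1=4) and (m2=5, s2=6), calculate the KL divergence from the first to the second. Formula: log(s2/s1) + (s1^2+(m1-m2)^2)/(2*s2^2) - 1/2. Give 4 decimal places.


KL divergence between normal distributions:
KL = log(s2/s1) + (s1^2 + (m1-m2)^2)/(2*s2^2) - 1/2.
log(6/4) = 0.405465.
(4^2 + (-5-5)^2)/(2*6^2) = (16 + 100)/72 = 1.611111.
KL = 0.405465 + 1.611111 - 0.5 = 1.5166

1.5166


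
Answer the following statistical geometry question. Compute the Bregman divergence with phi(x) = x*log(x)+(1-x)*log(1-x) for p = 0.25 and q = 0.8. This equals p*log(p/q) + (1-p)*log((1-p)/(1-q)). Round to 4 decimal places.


Bregman divergence with negative entropy generator:
D = p*log(p/q) + (1-p)*log((1-p)/(1-q)).
p = 0.25, q = 0.8.
p*log(p/q) = 0.25*log(0.25/0.8) = -0.290788.
(1-p)*log((1-p)/(1-q)) = 0.75*log(0.75/0.2) = 0.991317.
D = -0.290788 + 0.991317 = 0.7005

0.7005


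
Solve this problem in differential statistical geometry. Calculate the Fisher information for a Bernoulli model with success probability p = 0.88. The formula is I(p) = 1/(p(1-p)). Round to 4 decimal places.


For Bernoulli(p), Fisher information is I(p) = 1/(p*(1-p)).
p = 0.88, 1-p = 0.12.
p*(1-p) = 0.1056.
I(p) = 1/0.1056 = 9.4697

9.4697


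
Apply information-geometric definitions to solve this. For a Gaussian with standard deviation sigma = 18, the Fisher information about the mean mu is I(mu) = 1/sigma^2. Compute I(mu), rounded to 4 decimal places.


The Fisher information for the mean of a normal distribution is I(mu) = 1/sigma^2.
sigma = 18, so sigma^2 = 324.
I(mu) = 1/324 = 0.0031

0.0031


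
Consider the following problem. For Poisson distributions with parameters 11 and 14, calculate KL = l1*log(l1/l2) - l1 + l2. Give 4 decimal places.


KL divergence for Poisson:
KL = l1*log(l1/l2) - l1 + l2.
l1 = 11, l2 = 14.
log(11/14) = -0.241162.
l1*log(l1/l2) = 11 * -0.241162 = -2.652783.
KL = -2.652783 - 11 + 14 = 0.3472

0.3472


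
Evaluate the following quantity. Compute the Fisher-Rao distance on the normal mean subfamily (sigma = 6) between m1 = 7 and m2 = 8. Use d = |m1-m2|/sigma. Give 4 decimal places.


On the fixed-variance normal subfamily, geodesic distance = |m1-m2|/sigma.
|7 - 8| = 1.
sigma = 6.
d = 1/6 = 0.1667

0.1667


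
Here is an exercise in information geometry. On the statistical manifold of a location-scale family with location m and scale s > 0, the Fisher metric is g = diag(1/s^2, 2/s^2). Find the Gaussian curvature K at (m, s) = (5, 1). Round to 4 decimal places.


The metric has the form g = (A dm^2 + B ds^2)/s^2 with A = 1, B = 2.
Substitute u = sqrt(A/B)*m: g = B*(du^2 + ds^2)/s^2, i.e. B times the
Poincare upper half-plane metric, which has constant Gaussian curvature -1.
Scaling a 2D metric by a constant c divides the Gaussian curvature by c,
so K = -1/B = -1/(2) = -0.5000 everywhere (the point (m, s) = (5, 1) is irrelevant:
the curvature is constant).
The requested Gaussian curvature is K = -0.5000.

-0.5000


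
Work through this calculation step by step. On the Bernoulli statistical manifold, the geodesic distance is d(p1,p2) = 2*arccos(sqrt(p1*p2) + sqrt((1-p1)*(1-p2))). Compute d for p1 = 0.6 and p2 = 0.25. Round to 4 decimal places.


Geodesic distance on Bernoulli manifold:
d(p1,p2) = 2*arccos(sqrt(p1*p2) + sqrt((1-p1)*(1-p2))).
sqrt(p1*p2) = sqrt(0.6*0.25) = 0.387298.
sqrt((1-p1)*(1-p2)) = sqrt(0.4*0.75) = 0.547723.
arg = 0.387298 + 0.547723 = 0.935021.
d = 2*arccos(0.935021) = 0.7250

0.7250


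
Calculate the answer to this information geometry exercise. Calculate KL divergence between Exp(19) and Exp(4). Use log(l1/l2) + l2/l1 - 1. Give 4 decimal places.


KL divergence for exponential family:
KL = log(l1/l2) + l2/l1 - 1.
log(19/4) = 1.558145.
4/19 = 0.210526.
KL = 1.558145 + 0.210526 - 1 = 0.7687

0.7687


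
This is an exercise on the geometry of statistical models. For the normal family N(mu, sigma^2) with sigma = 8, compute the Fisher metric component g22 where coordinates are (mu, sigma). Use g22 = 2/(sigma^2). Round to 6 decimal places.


For the 2-parameter normal family, the Fisher metric has:
  g11 = 1/sigma^2, g22 = 2/sigma^2.
sigma = 8, sigma^2 = 64.
g22 = 0.031250

0.031250


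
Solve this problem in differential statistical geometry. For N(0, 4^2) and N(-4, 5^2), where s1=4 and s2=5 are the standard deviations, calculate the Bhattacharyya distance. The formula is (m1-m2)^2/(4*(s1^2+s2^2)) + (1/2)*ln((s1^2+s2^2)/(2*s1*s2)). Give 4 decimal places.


Bhattacharyya distance between two Gaussians:
DB = (m1-m2)^2/(4*(s1^2+s2^2)) + (1/2)*ln((s1^2+s2^2)/(2*s1*s2)).
(m1-m2)^2 = (4)^2 = 16.
s1^2+s2^2 = 16 + 25 = 41.
term1 = 16/164 = 0.097561.
term2 = 0.5*ln(41/40.0) = 0.012346.
DB = 0.097561 + 0.012346 = 0.1099

0.1099


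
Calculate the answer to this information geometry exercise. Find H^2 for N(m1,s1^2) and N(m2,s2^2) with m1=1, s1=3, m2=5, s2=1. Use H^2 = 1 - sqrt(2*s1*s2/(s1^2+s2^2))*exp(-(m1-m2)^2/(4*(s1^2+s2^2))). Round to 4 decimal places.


Squared Hellinger distance for Gaussians:
H^2 = 1 - sqrt(2*s1*s2/(s1^2+s2^2)) * exp(-(m1-m2)^2/(4*(s1^2+s2^2))).
s1^2 = 9, s2^2 = 1, s1^2+s2^2 = 10.
sqrt(2*3*1/(10)) = 0.774597.
(m1-m2)^2 = (-4)^2 = 16.
exp(-16/(4*10)) = exp(-0.4) = 0.67032.
H^2 = 1 - 0.774597*0.67032 = 0.4808

0.4808


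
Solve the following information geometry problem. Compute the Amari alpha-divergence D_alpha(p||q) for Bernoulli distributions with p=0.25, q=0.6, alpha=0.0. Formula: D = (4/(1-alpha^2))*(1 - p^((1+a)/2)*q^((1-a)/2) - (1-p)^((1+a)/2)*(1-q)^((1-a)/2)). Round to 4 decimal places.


Amari alpha-divergence:
D = (4/(1-alpha^2))*(1 - p^((1+a)/2)*q^((1-a)/2) - (1-p)^((1+a)/2)*(1-q)^((1-a)/2)).
alpha = 0.0, p = 0.25, q = 0.6.
e1 = (1+alpha)/2 = 0.5, e2 = (1-alpha)/2 = 0.5.
t1 = p^e1 * q^e2 = 0.25^0.5 * 0.6^0.5 = 0.387298.
t2 = (1-p)^e1 * (1-q)^e2 = 0.75^0.5 * 0.4^0.5 = 0.547723.
4/(1-alpha^2) = 4.0.
D = 4.0*(1 - 0.387298 - 0.547723) = 0.2599

0.2599


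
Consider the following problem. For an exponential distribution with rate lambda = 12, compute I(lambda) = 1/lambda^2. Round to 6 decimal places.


Fisher information for exponential: I(lambda) = 1/lambda^2.
lambda = 12, lambda^2 = 144.
I = 1/144 = 0.006944

0.006944


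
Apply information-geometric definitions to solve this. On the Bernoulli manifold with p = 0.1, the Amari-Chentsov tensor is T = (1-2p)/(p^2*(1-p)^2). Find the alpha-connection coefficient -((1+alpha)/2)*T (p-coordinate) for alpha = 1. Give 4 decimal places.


Skewness (Amari-Chentsov) tensor: T = (1-2p)/(p^2*(1-p)^2).
p = 0.1, 1-2p = 0.8, p^2 = 0.01, (1-p)^2 = 0.81.
T = 0.8/(0.01 * 0.81) = 98.765432.
In the p-coordinate, Gamma^(alpha) = Gamma^(0) - (alpha/2)*T with Gamma^(0) = (1/2)*g'(p) = -T/2,
so Gamma^(alpha) = -((1+alpha)/2)*T.
alpha = 1, -(1+alpha)/2 = -1.0.
Gamma = -1.0 * 98.765432 = -98.7654

-98.7654


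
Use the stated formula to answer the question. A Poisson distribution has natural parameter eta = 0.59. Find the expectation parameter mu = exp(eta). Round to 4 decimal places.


Expectation parameter for Poisson exponential family:
mu = exp(eta).
eta = 0.59.
mu = exp(0.59) = 1.8040

1.8040


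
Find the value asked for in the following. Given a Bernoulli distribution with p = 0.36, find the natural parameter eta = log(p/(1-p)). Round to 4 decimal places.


Natural parameter for Bernoulli: eta = log(p/(1-p)).
p = 0.36, 1-p = 0.64.
p/(1-p) = 0.5625.
eta = log(0.5625) = -0.5754

-0.5754


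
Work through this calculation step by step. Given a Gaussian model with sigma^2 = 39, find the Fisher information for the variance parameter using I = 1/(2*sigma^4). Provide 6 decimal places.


Fisher information for variance: I(sigma^2) = 1/(2*sigma^4).
sigma^2 = 39, so sigma^4 = 1521.
I = 1/(2*1521) = 1/3042 = 0.000329

0.000329


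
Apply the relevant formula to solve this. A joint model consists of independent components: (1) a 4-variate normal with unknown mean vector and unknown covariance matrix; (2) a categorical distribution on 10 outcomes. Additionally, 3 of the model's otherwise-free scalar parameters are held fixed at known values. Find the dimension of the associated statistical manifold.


The dimension of a statistical manifold equals the number of free
(independent) real parameters of the model. For a product of independent
blocks the parameter counts add.
- 4-variate normal: 4 (mean) + 4*5/2 = 10 (symmetric covariance) = 14.
- categorical on 10 outcomes (probabilities sum to 1): 10-1 = 9.
Total = 14 + 9 = 23.
3 parameter(s) fixed at known values: 23 - 3 = 20.
Dimension = 20

20


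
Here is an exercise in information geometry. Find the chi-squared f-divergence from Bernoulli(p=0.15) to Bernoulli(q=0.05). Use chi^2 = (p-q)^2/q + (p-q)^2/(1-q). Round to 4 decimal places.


Chi-squared divergence between Bernoulli distributions:
chi^2 = (p-q)^2/q + (p-q)^2/(1-q).
p = 0.15, q = 0.05, p-q = 0.1.
(p-q)^2 = 0.01.
term1 = 0.01/0.05 = 0.2.
term2 = 0.01/0.95 = 0.010526.
chi^2 = 0.2 + 0.010526 = 0.2105

0.2105


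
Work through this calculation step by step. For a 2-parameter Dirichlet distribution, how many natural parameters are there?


Exponential family dimension calculation:
Dirichlet with 2 components has 2 natural parameters.

2


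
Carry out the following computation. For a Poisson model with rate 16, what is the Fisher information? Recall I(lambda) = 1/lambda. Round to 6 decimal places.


Fisher information for Poisson: I(lambda) = 1/lambda.
lambda = 16.
I(lambda) = 1/16 = 0.062500

0.062500


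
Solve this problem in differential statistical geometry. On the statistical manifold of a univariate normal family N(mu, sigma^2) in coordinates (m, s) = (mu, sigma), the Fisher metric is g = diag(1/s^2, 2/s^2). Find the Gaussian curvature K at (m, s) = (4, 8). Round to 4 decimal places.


The metric has the form g = (A dm^2 + B ds^2)/s^2 with A = 1, B = 2.
Substitute u = sqrt(A/B)*m: g = B*(du^2 + ds^2)/s^2, i.e. B times the
Poincare upper half-plane metric, which has constant Gaussian curvature -1.
Scaling a 2D metric by a constant c divides the Gaussian curvature by c,
so K = -1/B = -1/(2) = -0.5000 everywhere (the point (m, s) = (4, 8) is irrelevant:
the curvature is constant).
The requested Gaussian curvature is K = -0.5000.

-0.5000


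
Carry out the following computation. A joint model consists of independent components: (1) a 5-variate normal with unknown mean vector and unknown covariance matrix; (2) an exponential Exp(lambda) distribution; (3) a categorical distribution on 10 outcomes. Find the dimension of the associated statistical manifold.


The dimension of a statistical manifold equals the number of free
(independent) real parameters of the model. For a product of independent
blocks the parameter counts add.
- 5-variate normal: 5 (mean) + 5*6/2 = 15 (symmetric covariance) = 20.
- exponential (lambda): 1.
- categorical on 10 outcomes (probabilities sum to 1): 10-1 = 9.
Total = 20 + 1 + 9 = 30.
Dimension = 30

30


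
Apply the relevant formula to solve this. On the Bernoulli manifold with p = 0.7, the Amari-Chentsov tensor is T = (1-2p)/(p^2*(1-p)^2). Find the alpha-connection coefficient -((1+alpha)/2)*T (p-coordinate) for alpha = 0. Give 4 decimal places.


Skewness (Amari-Chentsov) tensor: T = (1-2p)/(p^2*(1-p)^2).
p = 0.7, 1-2p = -0.4, p^2 = 0.49, (1-p)^2 = 0.09.
T = -0.4/(0.49 * 0.09) = -9.070295.
In the p-coordinate, Gamma^(alpha) = Gamma^(0) - (alpha/2)*T with Gamma^(0) = (1/2)*g'(p) = -T/2,
so Gamma^(alpha) = -((1+alpha)/2)*T.
alpha = 0, -(1+alpha)/2 = -0.5.
Gamma = -0.5 * -9.070295 = 4.5351

4.5351


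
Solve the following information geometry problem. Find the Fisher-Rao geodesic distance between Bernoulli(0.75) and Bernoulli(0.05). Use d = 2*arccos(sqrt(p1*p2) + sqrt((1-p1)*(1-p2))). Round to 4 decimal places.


Geodesic distance on Bernoulli manifold:
d(p1,p2) = 2*arccos(sqrt(p1*p2) + sqrt((1-p1)*(1-p2))).
sqrt(p1*p2) = sqrt(0.75*0.05) = 0.193649.
sqrt((1-p1)*(1-p2)) = sqrt(0.25*0.95) = 0.48734.
arg = 0.193649 + 0.48734 = 0.680989.
d = 2*arccos(0.680989) = 1.6434

1.6434


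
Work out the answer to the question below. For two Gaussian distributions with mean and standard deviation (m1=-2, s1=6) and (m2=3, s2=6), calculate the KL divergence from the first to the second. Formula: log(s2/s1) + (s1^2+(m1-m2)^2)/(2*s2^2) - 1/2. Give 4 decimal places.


KL divergence between normal distributions:
KL = log(s2/s1) + (s1^2 + (m1-m2)^2)/(2*s2^2) - 1/2.
log(6/6) = 0.0.
(6^2 + (-2-3)^2)/(2*6^2) = (36 + 25)/72 = 0.847222.
KL = 0.0 + 0.847222 - 0.5 = 0.3472

0.3472


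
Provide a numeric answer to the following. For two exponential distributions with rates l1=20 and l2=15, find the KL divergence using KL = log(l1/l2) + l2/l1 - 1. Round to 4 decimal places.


KL divergence for exponential family:
KL = log(l1/l2) + l2/l1 - 1.
log(20/15) = 0.287682.
15/20 = 0.75.
KL = 0.287682 + 0.75 - 1 = 0.0377

0.0377


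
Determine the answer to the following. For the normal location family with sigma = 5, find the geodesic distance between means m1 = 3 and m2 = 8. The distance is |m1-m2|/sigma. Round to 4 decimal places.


On the fixed-variance normal subfamily, geodesic distance = |m1-m2|/sigma.
|3 - 8| = 5.
sigma = 5.
d = 5/5 = 1.0000

1.0000


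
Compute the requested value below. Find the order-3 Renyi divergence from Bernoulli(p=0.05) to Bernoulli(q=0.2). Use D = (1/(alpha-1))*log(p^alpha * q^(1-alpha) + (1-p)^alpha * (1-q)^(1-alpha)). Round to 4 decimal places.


Renyi divergence of order alpha between Bernoulli distributions:
D = (1/(alpha-1))*log(p^alpha * q^(1-alpha) + (1-p)^alpha * (1-q)^(1-alpha)).
alpha = 3, p = 0.05, q = 0.2.
p^alpha * q^(1-alpha) = 0.05^3 * 0.2^-2 = 0.003125.
(1-p)^alpha * (1-q)^(1-alpha) = 0.95^3 * 0.8^-2 = 1.339648.
sum = 0.003125 + 1.339648 = 1.342773.
D = (1/2)*log(1.342773) = 0.1474

0.1474


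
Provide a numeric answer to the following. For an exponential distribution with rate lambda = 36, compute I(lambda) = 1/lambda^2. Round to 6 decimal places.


Fisher information for exponential: I(lambda) = 1/lambda^2.
lambda = 36, lambda^2 = 1296.
I = 1/1296 = 0.000772

0.000772


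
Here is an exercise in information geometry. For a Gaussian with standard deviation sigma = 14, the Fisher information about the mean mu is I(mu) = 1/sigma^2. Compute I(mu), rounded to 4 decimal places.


The Fisher information for the mean of a normal distribution is I(mu) = 1/sigma^2.
sigma = 14, so sigma^2 = 196.
I(mu) = 1/196 = 0.0051

0.0051


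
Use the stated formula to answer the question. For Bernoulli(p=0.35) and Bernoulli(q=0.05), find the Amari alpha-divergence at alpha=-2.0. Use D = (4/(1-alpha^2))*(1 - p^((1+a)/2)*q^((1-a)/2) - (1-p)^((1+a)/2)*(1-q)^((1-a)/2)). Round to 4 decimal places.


Amari alpha-divergence:
D = (4/(1-alpha^2))*(1 - p^((1+a)/2)*q^((1-a)/2) - (1-p)^((1+a)/2)*(1-q)^((1-a)/2)).
alpha = -2.0, p = 0.35, q = 0.05.
e1 = (1+alpha)/2 = -0.5, e2 = (1-alpha)/2 = 1.5.
t1 = p^e1 * q^e2 = 0.35^-0.5 * 0.05^1.5 = 0.018898.
t2 = (1-p)^e1 * (1-q)^e2 = 0.65^-0.5 * 0.95^1.5 = 1.148494.
4/(1-alpha^2) = -1.333333.
D = -1.333333*(1 - 0.018898 - 1.148494) = 0.2232

0.2232


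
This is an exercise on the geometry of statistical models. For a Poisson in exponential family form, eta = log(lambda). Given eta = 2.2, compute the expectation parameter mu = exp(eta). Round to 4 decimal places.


Expectation parameter for Poisson exponential family:
mu = exp(eta).
eta = 2.2.
mu = exp(2.2) = 9.0250

9.0250


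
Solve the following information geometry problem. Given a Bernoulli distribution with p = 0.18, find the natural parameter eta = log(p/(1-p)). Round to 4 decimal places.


Natural parameter for Bernoulli: eta = log(p/(1-p)).
p = 0.18, 1-p = 0.82.
p/(1-p) = 0.219512.
eta = log(0.219512) = -1.5163

-1.5163


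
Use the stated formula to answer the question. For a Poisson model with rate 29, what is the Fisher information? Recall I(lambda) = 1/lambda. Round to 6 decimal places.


Fisher information for Poisson: I(lambda) = 1/lambda.
lambda = 29.
I(lambda) = 1/29 = 0.034483

0.034483


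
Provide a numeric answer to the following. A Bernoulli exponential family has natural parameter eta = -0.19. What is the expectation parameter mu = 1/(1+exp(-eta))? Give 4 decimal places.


Dual coordinate (expectation parameter) for Bernoulli:
mu = 1/(1+exp(-eta)).
eta = -0.19.
exp(-eta) = exp(0.19) = 1.20925.
mu = 1/(1+1.20925) = 0.4526

0.4526


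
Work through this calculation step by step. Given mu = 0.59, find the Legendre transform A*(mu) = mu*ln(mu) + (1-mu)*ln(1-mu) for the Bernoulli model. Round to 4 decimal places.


Legendre transform for Bernoulli:
A*(mu) = mu*log(mu) + (1-mu)*log(1-mu).
mu = 0.59, 1-mu = 0.41.
mu*log(mu) = 0.59*log(0.59) = -0.311303.
(1-mu)*log(1-mu) = 0.41*log(0.41) = -0.365555.
A* = -0.311303 + -0.365555 = -0.6769

-0.6769
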